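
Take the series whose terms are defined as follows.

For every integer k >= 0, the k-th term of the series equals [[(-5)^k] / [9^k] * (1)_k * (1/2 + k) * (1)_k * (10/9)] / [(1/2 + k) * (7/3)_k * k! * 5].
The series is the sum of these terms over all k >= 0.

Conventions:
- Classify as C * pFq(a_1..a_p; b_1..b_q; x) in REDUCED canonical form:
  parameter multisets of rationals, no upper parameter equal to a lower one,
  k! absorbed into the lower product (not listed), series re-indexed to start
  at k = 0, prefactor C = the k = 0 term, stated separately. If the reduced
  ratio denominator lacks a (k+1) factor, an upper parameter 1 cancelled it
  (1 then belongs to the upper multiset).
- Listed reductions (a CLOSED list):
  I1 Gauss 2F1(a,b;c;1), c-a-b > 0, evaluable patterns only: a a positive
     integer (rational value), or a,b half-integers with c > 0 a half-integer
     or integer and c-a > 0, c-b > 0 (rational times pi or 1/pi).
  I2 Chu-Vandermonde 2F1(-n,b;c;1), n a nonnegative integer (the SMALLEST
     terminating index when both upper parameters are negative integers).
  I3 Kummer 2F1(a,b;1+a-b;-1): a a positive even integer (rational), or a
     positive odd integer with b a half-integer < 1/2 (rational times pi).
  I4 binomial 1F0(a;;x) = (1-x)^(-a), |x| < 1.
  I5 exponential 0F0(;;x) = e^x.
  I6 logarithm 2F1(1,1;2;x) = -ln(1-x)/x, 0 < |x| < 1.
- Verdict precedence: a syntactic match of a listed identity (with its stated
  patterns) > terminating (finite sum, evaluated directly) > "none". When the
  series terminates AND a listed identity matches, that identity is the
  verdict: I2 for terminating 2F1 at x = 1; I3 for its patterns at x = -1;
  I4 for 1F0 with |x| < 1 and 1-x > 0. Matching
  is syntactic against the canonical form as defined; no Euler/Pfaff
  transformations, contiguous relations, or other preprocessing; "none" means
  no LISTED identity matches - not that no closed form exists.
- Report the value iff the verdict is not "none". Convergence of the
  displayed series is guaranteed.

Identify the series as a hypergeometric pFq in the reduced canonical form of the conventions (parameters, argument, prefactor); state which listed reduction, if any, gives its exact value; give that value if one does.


The series (x = -5/9) is 2F1: upper {1, 1}, lower {7/3}, prefactor 2/9. Verdict: none. A 2F1 with upper {1, 1} fits none of I1-I6 at x = -5/9; the sum runs forever.

First insight: x = (-5/9) and k + 1/2 divides numerator and denominator alike; C = 2/9 after cancelling.
Step ratio: r(k) = (-5/9) * (k+1) (k+1) / [(k+7/3) (k+1)] - rational in k, leading ratio (-5/9); with t_0 = 2/9, classification follows.


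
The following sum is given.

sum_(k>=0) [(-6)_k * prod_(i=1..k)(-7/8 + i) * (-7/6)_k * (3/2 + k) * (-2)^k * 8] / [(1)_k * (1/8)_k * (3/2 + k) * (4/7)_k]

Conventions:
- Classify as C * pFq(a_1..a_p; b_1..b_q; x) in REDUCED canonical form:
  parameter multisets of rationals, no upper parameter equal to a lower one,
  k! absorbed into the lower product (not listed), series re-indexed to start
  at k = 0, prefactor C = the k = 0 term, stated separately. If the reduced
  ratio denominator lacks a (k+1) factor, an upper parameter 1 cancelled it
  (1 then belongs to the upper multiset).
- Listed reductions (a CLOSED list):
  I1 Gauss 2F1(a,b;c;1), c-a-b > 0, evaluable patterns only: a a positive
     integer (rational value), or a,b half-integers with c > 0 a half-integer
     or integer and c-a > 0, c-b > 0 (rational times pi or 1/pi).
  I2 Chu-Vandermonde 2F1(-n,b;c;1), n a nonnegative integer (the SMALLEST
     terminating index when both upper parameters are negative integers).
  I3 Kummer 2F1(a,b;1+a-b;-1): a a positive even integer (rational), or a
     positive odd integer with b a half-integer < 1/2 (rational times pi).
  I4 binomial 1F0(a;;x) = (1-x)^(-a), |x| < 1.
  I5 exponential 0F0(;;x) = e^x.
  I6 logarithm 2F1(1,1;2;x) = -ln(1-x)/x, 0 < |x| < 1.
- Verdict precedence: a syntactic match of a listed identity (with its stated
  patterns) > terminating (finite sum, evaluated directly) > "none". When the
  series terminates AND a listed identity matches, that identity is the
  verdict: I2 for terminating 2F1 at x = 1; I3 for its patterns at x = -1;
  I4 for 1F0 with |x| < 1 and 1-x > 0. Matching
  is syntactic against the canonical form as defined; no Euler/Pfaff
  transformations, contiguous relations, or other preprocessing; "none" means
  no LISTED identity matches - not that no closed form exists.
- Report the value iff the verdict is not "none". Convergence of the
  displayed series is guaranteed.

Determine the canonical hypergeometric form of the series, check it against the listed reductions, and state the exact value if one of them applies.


Reduced: x = -2, 2F1, upper = {-6, -7/6}, lower = {4/7}, C = 8. Verdict: terminating at k = 6: the factor (-6)_k kills every later term; summing the 7 survivors is exact. Sum: 52729993109/450347040.

Key step: t_0 = 8 here, and the running product (prefactor 8) telescopes to a rising factorial.
Ratio: r(k) = (-2) * (k-6) (k-7/6) / [(k+4/7) (k+1)] - poly over poly, x = (-2) from leading terms; C = 8 at k = 0.


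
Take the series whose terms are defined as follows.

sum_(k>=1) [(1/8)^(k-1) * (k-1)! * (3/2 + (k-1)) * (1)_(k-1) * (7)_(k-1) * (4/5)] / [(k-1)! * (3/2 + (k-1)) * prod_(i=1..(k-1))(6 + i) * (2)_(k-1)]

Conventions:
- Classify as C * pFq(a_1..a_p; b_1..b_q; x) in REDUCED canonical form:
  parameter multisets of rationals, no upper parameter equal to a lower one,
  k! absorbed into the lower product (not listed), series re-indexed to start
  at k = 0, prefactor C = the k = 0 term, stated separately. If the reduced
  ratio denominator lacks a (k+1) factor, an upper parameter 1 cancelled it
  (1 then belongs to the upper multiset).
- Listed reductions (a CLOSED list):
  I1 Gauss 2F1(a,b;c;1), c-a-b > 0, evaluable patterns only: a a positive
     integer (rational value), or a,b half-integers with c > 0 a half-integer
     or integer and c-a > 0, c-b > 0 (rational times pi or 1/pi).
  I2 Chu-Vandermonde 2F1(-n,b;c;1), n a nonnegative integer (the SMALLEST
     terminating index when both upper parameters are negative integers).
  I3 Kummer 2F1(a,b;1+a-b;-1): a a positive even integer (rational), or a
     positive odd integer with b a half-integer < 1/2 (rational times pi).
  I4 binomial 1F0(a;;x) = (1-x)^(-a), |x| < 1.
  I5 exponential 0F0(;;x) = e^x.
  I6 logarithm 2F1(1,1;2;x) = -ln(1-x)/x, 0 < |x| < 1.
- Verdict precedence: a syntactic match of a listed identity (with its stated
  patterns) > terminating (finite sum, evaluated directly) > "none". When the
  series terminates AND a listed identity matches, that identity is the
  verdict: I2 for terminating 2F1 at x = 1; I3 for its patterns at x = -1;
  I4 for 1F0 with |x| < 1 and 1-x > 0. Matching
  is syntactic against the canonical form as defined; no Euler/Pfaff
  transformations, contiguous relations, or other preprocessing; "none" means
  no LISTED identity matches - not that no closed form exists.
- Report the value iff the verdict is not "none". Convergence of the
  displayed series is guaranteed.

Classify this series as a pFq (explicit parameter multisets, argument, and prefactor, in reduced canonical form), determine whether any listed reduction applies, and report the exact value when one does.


This is 4/5 * 2F1(1, 1; 2; 1/8) in reduced canonical form. Verdict at x = 1/8: logarithm (I6) matches (the logarithm: parameters (1,1;2), x = 1/8). Sum: (-32/5) * ln(7/8).

Key step: from the first term 4/5: the factor k + 3/2 cancels (top and bottom), leaving prefactor 4/5.
Consecutive-term ratio: r(k) = (1/8) * (k+1) (k+1) / [(k+2) (k+1)] - poly over poly, x = (1/8) from leading terms; C = 4/5 at k = 0.


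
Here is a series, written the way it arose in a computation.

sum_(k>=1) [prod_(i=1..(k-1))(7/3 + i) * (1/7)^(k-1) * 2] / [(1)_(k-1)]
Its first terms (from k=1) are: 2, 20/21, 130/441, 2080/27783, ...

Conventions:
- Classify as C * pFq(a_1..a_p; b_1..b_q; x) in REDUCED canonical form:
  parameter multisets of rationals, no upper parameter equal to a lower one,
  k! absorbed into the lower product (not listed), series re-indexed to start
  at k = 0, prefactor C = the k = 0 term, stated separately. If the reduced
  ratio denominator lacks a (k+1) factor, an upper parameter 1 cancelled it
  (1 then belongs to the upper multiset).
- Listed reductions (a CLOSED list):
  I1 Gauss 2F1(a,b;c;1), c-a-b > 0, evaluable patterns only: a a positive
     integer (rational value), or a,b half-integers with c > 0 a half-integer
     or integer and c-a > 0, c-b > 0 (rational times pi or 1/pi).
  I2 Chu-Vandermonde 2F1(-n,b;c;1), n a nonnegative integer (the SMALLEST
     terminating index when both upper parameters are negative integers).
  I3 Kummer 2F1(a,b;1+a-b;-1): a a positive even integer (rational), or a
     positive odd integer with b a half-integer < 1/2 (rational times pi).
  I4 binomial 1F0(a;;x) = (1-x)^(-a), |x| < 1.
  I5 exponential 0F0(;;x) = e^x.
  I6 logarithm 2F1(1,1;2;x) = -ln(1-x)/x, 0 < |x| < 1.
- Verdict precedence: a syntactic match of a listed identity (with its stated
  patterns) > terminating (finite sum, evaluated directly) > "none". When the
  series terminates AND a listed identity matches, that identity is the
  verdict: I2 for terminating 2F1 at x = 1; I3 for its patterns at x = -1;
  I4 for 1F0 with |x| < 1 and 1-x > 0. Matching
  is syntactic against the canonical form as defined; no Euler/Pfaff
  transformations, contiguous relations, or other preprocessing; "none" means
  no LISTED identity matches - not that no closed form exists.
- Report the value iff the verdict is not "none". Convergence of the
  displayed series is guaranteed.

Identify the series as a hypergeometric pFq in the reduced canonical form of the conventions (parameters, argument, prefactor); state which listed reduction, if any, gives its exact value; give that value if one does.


Canonical form: C = 2 times 1F0 with upper {10/3}, lower {-}, x = 1/7. Verdict at x = 1/7: binomial (I4) matches (the 1F0 binomial series: exponent -10/3, x = 1/7). Sum: 2 * (6/7)^(-10/3).

First insight: t_0 = 2 here, and the running product (prefactor 2) telescopes to a rising factorial.
Ratio: r(k) = (1/7) * (k+10/3) / [(k+1)] - rational in k. x = (1/7); t_0 = 2; negate the roots.


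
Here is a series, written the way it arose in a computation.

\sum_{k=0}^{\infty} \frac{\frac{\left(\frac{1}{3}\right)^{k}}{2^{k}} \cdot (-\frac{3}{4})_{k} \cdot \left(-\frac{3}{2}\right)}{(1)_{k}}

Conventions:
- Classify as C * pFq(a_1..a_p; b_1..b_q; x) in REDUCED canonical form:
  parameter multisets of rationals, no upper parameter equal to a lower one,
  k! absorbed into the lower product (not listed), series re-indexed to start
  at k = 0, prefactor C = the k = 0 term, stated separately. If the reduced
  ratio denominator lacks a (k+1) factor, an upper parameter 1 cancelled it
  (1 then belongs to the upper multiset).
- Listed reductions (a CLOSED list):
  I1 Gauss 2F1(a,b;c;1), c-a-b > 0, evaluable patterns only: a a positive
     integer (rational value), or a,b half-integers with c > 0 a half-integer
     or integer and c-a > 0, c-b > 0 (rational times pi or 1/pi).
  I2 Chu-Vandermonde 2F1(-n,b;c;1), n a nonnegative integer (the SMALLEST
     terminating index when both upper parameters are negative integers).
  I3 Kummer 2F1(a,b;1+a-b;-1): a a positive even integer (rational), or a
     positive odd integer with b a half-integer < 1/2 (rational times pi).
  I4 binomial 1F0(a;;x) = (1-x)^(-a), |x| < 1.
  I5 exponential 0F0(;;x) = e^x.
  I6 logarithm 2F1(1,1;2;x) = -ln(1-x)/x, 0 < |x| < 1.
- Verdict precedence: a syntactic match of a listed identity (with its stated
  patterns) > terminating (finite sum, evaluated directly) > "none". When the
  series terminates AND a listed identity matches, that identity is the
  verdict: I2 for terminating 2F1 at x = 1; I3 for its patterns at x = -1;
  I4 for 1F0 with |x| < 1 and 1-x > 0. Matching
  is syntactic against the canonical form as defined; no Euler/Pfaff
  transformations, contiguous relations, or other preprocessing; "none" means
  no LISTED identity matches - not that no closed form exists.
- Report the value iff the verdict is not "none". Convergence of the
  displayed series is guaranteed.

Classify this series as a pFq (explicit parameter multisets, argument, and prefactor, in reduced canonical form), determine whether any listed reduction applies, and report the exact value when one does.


Classification (C = -\frac{3}{2}): 1F0 with upper {-\frac{3}{4}}, lower {-}, argument x = \frac{1}{6}. Verdict: the I4 binomial reduction matches (the 1F0 binomial series: exponent 3/4, x = \frac{1}{6}). Hence: \left(-\frac{3}{2}\right) \cdot \left(\frac{5}{6}\right)^{\frac{3}{4}}.

Key observation: from the first term -\frac{3}{2}: (1)_k (prefactor -3/2) is k! itself.
Term ratio: r(k) = \frac{1}{6} * (k-\frac{3}{4}) / [(k+1)] - poly over poly, x = \frac{1}{6} from leading terms; C = -\frac{3}{2} at k = 0.


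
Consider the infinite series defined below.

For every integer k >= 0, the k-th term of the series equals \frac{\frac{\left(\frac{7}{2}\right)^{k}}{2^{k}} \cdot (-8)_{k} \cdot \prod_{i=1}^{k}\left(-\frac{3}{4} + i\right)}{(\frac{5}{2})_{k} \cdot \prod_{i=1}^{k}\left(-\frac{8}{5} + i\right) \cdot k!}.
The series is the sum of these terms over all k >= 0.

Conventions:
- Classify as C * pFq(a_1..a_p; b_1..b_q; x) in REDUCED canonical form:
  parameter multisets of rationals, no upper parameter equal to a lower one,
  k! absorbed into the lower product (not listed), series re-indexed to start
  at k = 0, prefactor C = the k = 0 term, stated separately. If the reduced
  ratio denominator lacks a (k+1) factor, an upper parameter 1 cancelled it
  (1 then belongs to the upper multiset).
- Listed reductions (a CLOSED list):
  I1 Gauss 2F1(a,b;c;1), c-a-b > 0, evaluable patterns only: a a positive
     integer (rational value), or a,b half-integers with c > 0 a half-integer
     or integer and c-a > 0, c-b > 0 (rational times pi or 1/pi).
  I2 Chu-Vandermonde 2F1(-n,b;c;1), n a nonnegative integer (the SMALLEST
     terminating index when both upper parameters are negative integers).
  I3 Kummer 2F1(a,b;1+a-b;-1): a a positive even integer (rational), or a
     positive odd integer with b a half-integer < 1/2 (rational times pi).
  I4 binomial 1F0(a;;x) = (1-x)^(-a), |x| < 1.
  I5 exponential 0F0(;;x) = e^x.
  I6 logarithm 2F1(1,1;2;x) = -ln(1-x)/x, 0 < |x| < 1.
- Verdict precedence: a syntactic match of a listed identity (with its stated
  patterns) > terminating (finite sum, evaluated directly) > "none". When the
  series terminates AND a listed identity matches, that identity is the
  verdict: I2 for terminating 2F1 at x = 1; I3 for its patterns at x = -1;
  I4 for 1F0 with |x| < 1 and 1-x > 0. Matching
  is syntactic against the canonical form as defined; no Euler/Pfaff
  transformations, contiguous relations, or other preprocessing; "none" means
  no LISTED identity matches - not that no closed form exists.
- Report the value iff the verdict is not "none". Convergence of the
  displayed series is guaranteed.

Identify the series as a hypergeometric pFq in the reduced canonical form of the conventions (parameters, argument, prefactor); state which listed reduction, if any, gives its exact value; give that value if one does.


Structural cue: from the first term 1: the running product (C = 1, x = 7/4) telescopes to a rising factorial.
Consecutive-term ratio: r(k) = \frac{7}{4} * (k-8) (k+\frac{1}{4}) / [(k-\frac{3}{5}) (k+\frac{5}{2}) (k+1)] ; factor over Q: parameters, x = \frac{7}{4}, and C = 1.

Prefactor 1, argument \frac{7}{4}: 2F2 with upper {-8, \frac{1}{4}} over lower {-\frac{3}{5}, \frac{5}{2}}. Verdict: terminating - upper parameter -8 makes this a finite sum (last index 8), evaluated exactly. Sum: -\frac{4491350808011015}{81580060519170048}.


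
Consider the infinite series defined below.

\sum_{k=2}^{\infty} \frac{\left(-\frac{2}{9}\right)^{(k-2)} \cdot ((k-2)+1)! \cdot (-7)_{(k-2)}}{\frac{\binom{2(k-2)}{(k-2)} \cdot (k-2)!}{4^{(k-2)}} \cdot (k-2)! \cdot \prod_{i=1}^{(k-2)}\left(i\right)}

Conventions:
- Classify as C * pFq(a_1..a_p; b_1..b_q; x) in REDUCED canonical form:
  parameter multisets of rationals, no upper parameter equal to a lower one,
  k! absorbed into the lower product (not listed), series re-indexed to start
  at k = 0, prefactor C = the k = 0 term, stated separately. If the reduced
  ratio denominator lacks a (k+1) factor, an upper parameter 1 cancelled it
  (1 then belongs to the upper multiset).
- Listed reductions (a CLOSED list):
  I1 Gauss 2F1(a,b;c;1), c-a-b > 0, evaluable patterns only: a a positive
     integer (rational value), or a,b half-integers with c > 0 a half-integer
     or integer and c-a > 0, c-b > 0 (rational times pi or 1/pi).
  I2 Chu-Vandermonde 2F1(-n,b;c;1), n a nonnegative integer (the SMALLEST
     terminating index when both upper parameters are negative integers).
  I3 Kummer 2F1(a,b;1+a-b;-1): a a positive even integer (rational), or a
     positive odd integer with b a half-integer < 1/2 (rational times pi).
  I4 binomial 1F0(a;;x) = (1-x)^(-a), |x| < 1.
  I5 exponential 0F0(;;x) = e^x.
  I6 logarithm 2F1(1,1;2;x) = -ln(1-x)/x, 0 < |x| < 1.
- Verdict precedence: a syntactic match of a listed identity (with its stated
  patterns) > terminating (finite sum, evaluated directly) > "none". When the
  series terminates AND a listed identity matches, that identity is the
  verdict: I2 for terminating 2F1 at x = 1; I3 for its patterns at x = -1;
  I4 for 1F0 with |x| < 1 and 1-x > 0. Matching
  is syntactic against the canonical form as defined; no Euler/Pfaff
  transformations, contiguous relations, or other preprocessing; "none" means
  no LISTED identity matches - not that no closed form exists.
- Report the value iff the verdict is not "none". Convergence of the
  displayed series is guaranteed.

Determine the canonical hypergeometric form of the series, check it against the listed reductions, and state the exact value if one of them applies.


Reduced: x = -\frac{2}{9}, 2F2, upper = {-7, 2}, lower = {\frac{1}{2}, 1}, C = 1. Verdict: terminating. With -7 upstairs the series is a 8-term polynomial sum; evaluated term by term. Sum: \frac{7922357880287}{646346515815}.

Structural cue: t_0 being 1, the lower central binomial (C = 1) hides (1/2)_k.
Adjacent-term ratio: r(k) = -\frac{2}{9} * (k-7) (k+2) / [(k+\frac{1}{2}) (k+1) (k+1)] - rational in k, leading ratio -\frac{2}{9}; with t_0 = 1, classification follows.


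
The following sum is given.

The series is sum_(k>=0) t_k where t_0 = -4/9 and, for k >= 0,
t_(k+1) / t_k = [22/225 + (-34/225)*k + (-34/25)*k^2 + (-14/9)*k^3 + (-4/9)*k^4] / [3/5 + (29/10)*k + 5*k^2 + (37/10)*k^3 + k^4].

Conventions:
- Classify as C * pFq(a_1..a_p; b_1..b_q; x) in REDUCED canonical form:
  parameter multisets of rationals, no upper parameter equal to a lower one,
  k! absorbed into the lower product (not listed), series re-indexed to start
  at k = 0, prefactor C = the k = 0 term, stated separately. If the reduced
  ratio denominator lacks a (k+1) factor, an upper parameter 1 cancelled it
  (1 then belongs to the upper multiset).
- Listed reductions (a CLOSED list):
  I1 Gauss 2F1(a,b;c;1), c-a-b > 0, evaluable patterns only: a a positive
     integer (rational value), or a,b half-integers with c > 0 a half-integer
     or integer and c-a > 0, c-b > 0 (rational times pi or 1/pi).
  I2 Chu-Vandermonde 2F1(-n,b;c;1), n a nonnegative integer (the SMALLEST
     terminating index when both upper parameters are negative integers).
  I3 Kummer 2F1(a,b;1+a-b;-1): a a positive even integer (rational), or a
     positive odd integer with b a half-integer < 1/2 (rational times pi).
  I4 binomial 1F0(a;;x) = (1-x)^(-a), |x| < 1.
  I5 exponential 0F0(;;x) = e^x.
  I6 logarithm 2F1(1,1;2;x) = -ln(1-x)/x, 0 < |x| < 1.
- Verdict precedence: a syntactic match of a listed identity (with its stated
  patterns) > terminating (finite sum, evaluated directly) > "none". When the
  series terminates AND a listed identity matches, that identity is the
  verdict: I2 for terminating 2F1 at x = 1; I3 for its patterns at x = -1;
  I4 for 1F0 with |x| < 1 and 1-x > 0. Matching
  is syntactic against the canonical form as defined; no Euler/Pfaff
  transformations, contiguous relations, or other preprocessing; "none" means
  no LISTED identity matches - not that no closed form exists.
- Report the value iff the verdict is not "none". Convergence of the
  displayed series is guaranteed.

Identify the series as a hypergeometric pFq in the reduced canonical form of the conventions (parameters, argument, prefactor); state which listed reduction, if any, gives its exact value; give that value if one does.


At argument -4/9: a 2F1 with upper {-1/5, 11/5}, lower {6/5}, scaled by C = -4/9. Verdict: none. Every listed pattern misses the 2F1 form at -4/9, upper {-1/5, 11/5}.

Key observation: from the first term -4/9: roots of the ratio polynomials (C = -4/9, x = -4/9) are the negated parameters.
Consecutive-term ratio: r(k) = (-4/9) * (k-1/5) (k+11/5) / [(k+6/5) (k+1)] - poly over poly, x = (-4/9) from leading terms; C = -4/9 at k = 0.


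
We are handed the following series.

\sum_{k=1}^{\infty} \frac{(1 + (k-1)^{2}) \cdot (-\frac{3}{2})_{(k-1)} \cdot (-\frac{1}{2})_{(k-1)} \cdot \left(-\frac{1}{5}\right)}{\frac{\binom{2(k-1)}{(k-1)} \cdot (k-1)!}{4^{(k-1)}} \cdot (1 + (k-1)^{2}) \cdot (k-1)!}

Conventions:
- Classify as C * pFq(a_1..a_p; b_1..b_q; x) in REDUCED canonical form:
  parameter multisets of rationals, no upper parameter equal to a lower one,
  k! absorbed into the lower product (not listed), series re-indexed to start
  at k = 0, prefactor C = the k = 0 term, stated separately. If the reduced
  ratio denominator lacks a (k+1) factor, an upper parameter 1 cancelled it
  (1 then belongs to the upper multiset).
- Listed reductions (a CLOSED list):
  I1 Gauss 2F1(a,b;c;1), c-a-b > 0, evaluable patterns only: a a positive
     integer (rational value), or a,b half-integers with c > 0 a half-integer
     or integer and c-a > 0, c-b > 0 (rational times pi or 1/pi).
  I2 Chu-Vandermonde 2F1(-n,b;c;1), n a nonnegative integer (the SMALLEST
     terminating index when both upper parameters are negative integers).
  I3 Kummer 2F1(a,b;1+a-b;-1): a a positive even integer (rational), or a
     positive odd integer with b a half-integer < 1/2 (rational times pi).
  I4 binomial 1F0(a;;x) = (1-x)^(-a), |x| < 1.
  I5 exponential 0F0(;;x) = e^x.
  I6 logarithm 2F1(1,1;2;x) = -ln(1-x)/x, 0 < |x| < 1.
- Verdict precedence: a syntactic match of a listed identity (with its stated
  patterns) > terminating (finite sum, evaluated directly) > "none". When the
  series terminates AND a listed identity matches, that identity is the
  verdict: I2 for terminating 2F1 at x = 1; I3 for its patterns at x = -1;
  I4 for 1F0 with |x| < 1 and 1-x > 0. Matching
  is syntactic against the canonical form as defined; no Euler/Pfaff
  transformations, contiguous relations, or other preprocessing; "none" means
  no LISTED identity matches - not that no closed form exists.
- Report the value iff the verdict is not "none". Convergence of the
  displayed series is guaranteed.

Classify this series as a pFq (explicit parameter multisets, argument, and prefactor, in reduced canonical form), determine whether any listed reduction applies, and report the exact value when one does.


Key observation: from the first term -\frac{1}{5}: the lower central binomial (C = -1/5) hides (1/2)_k.
Term ratio: r(k) = 1 * (k-\frac{3}{2}) (k-\frac{1}{2}) / [(k+\frac{1}{2}) (k+1)] ; factor over Q: parameters, x = 1, and C = -\frac{1}{5}.

With C = -\frac{1}{5}: the canonical form is 2F1(-\frac{3}{2}, -\frac{1}{2}; \frac{1}{2}; 1). Verdict: Gauss (I1, half-integer pattern) matches (x = 1; upper {-\frac{3}{2}, -\frac{1}{2}} half-integers, c = \frac{1}{2} in the evaluable pattern). Value: \left(-\frac{3}{20}\right) \cdot \pi.


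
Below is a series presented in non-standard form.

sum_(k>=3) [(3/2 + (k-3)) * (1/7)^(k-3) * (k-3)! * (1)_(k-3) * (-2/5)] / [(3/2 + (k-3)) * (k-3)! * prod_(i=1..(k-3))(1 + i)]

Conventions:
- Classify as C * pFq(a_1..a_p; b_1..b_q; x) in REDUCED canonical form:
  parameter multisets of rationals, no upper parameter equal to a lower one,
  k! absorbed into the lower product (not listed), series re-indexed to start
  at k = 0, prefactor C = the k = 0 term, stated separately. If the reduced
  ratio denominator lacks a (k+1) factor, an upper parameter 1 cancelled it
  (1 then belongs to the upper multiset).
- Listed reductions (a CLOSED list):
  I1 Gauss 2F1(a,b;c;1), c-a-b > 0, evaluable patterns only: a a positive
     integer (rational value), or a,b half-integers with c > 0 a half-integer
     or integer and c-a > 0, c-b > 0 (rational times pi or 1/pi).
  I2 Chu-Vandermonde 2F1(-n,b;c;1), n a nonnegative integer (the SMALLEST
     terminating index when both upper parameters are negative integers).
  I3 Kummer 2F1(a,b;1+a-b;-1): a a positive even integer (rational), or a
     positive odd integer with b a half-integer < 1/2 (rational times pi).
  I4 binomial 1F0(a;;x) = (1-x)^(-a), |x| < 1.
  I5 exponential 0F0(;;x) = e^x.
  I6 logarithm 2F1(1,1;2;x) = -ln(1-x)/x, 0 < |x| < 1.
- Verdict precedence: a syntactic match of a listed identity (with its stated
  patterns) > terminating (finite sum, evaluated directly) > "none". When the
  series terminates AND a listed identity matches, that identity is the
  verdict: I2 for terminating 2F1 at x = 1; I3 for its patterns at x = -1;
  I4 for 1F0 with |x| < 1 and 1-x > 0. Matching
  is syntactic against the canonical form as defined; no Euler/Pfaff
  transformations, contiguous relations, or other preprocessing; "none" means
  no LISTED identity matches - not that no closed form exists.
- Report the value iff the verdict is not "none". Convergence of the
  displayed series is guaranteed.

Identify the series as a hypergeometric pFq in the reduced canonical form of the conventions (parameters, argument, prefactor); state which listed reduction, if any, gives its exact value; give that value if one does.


The tell: t_0 = -2/5 here, and striking the common factor k + 3/2 reduces the term (C = -2/5).
Term ratio: r(k) = (1/7) * (k+1) (k+1) / [(k+2) (k+1)] - rational in k, leading ratio (1/7); with t_0 = -2/5, classification follows.

Classification (C = -2/5): 2F1 with upper {1, 1}, lower {2}, argument x = 1/7. Verdict (x = 1/7): the I6 logarithm reduction applies (the logarithm: parameters (1,1;2), x = 1/7). Its exact value is (14/5) * ln(6/7).


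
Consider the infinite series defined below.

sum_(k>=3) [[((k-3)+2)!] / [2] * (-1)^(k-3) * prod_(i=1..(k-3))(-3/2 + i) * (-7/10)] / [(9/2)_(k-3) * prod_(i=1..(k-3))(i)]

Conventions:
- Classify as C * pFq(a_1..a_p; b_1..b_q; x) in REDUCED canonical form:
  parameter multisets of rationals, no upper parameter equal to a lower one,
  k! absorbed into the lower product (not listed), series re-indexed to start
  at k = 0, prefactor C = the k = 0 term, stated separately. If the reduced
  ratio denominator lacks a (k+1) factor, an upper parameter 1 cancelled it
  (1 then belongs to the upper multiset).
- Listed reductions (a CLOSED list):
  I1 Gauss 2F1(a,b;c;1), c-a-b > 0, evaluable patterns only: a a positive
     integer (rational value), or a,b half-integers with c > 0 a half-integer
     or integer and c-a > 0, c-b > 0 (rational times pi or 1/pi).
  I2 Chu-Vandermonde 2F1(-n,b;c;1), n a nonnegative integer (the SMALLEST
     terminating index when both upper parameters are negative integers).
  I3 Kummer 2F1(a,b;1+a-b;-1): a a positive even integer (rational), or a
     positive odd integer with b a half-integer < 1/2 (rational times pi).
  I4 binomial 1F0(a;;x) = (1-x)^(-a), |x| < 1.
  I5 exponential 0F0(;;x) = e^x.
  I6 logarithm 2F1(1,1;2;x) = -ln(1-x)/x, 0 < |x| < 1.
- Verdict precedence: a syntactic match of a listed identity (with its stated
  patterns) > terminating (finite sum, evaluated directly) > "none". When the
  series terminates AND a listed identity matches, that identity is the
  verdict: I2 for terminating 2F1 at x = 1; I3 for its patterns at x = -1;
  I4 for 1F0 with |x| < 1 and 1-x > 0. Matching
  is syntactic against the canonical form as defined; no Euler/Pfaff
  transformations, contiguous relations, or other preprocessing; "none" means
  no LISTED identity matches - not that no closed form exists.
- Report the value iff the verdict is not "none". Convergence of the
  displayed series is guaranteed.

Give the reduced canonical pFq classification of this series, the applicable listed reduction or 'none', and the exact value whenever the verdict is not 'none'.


The tell: x = (-1) and the factorial ratio (prefactor -7/10) (k+a-1)!/(a-1)! is a rising factorial (a)_k.
Ratio: r(k) = (-1) * (k-1/2) (k+3) / [(k+9/2) (k+1)] - rational; roots negated = parameters, x = (-1), C = -7/10.

Prefactor -7/10, argument -1: 2F1 with upper {-1/2, 3} over lower {9/2}. Verdict: Kummer's theorem (I3) applies (x = -1; c = 9/2 equals 1+a-b for upper {-1/2, 3}: listed pattern). Value: (-147/512) * pi.


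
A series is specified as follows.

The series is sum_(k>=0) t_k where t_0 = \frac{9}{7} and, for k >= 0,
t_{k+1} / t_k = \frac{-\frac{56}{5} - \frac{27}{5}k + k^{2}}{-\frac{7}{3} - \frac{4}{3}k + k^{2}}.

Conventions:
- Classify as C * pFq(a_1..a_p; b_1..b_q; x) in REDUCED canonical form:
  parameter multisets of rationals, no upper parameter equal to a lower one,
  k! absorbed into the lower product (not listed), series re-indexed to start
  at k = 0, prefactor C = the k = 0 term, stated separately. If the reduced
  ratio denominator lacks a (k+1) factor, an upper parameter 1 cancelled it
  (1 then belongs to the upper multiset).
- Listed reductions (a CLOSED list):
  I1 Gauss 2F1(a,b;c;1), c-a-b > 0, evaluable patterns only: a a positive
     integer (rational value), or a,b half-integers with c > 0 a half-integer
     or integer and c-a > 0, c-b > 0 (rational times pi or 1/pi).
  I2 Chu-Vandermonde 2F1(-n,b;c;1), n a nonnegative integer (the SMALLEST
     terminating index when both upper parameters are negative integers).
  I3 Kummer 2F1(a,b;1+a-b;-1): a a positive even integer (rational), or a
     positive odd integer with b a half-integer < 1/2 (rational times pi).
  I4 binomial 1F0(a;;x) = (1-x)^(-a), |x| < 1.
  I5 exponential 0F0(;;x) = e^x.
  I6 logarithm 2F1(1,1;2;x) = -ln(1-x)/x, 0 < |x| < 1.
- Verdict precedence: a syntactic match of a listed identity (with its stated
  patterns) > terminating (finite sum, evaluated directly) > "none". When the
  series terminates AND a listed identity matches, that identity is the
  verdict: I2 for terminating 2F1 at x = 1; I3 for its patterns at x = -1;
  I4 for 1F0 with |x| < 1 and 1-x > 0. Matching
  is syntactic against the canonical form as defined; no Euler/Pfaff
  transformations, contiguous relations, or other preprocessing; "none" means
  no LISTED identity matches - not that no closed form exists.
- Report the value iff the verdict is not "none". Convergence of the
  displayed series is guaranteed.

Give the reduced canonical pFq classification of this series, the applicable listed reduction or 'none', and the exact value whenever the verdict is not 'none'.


Structural cue: with t_0 = \frac{9}{7}, the expanded ratio factors over Q; prefactor 9/7, roots give parameters.
Term ratio: r(k) = 1 * (k-7) (k+\frac{8}{5}) / [(k-\frac{7}{3}) (k+1)] - poly over poly, x = 1 from leading terms; C = \frac{9}{7} at k = 0.

With C = \frac{9}{7}: the canonical form is 2F1(-7, \frac{8}{5}; -\frac{7}{3}; 1). Verdict (x = 1): Chu-Vandermonde (I2) applies (terminating 2F1 at x = 1 with n = 7, b = 8/5, c = -\frac{7}{3}). Exact value: -\frac{954738}{2734375}.


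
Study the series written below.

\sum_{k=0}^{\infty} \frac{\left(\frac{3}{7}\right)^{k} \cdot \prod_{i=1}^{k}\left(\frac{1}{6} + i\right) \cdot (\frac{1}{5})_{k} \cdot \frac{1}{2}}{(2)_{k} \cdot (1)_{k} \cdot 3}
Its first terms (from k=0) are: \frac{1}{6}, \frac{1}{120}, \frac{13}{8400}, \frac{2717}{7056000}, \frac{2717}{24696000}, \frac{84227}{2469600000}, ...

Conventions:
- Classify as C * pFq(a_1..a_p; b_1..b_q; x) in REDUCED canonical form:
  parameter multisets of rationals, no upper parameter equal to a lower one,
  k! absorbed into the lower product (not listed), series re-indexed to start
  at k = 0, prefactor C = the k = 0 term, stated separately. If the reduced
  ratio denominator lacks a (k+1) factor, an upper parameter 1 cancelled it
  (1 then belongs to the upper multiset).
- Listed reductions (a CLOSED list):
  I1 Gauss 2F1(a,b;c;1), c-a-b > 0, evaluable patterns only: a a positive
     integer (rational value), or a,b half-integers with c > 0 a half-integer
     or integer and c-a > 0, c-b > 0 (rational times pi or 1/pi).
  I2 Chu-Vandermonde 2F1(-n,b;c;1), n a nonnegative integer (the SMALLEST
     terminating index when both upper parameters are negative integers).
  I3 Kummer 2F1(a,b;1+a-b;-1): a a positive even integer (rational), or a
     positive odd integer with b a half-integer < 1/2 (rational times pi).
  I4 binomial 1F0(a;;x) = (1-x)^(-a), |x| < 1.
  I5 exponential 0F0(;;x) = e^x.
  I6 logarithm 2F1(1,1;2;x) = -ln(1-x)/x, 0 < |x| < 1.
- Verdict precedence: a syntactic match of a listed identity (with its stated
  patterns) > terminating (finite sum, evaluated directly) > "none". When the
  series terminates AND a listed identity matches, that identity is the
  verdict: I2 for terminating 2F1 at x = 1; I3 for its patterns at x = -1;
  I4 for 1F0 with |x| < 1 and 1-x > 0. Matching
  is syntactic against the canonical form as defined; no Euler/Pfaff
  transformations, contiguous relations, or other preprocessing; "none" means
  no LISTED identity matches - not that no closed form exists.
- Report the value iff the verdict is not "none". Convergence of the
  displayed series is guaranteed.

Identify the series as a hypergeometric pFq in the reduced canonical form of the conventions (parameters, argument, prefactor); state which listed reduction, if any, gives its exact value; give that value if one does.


x = \frac{3}{7} here; the reduced form reads 2F1, upper {\frac{1}{5}, \frac{7}{6}}, lower {2}, C = \frac{1}{6}. Verdict: none - at argument \frac{3}{7} the multisets {\frac{1}{5}, \frac{7}{6}} ; {2} match no listed identity.

First insight: t_0 = \frac{1}{6} here, and (1)_k (C = 1/6, x = 3/7) is k! itself.
Term ratio: r(k) = \frac{3}{7} * (k+\frac{1}{5}) (k+\frac{7}{6}) / [(k+2) (k+1)] ; factor over Q: parameters, x = \frac{3}{7}, and C = \frac{1}{6}.


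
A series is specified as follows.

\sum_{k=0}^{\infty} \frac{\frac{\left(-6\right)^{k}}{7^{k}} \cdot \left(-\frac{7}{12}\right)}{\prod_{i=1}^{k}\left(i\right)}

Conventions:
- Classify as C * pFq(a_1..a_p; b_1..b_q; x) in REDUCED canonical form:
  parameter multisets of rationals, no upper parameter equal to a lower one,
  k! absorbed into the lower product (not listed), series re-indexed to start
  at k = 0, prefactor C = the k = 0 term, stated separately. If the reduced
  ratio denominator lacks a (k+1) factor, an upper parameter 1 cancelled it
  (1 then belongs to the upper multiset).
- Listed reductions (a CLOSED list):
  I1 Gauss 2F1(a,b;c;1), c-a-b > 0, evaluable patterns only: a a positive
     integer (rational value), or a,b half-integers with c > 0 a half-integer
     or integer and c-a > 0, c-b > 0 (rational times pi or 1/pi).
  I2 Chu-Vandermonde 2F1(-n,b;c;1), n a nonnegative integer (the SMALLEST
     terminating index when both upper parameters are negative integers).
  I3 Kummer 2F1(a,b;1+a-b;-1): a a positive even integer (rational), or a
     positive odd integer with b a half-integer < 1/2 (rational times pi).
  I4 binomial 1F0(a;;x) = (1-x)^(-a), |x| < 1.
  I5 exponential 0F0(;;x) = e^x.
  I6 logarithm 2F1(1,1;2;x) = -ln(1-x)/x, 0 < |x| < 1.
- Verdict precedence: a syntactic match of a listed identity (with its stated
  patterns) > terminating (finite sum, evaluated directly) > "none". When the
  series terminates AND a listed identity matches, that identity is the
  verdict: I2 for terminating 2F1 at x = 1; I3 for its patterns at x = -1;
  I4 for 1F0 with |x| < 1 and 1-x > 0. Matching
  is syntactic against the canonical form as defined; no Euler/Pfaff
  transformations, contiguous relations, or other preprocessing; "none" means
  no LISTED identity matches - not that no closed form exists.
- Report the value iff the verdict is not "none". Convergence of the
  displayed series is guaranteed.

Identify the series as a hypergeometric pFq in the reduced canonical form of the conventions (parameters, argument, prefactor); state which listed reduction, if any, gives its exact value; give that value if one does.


Key step: with t_0 = -\frac{7}{12}, the two geometric factors (C = -7/12, x = -6/7) combine into one argument.
Ratio: r(k) = -\frac{6}{7} * 1 / [(k+1)] - rational in k. x = -\frac{6}{7}; t_0 = -\frac{7}{12}; negate the roots.

At argument -\frac{6}{7}: a 0F0 with upper {-}, lower {-}, scaled by C = -\frac{7}{12}. Verdict: exponential (I5) matches (the 0F0 exponential series at x = -\frac{6}{7}). Value: \left(-\frac{7}{12}\right) \cdot e^{-\frac{6}{7}}.


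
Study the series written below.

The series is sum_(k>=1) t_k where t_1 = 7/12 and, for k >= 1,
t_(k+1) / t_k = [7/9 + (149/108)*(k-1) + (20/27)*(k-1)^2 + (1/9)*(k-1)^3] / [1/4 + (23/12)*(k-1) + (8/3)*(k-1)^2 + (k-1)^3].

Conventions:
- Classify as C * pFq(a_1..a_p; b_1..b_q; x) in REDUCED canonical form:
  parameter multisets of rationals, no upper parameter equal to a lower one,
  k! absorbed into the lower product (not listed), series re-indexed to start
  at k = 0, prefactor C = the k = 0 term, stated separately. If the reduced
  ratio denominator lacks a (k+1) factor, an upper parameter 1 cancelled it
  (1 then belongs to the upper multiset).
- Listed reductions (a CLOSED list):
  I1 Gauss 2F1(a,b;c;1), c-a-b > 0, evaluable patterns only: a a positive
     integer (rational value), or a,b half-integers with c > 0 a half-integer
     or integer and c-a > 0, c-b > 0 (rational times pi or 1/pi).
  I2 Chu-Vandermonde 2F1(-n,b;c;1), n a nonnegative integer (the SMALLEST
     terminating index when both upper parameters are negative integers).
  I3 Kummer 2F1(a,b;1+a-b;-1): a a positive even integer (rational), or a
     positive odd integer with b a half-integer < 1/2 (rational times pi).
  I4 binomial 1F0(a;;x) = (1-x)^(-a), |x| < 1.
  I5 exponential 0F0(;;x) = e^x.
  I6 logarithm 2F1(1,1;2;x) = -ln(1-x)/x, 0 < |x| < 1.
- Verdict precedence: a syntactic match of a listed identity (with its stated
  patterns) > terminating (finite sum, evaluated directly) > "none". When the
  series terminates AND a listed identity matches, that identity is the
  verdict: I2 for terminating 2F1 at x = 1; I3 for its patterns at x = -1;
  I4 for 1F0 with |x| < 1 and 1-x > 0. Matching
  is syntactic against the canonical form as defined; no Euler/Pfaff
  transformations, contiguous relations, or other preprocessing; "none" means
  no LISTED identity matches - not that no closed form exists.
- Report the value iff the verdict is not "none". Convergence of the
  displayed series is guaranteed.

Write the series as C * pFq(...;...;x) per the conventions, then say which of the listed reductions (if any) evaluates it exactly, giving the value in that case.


The series (x = 1/9) is 2F1: upper {7/6, 4}, lower {1/6}, prefactor 7/12. Verdict: none (x = 1/9): each listed identity misses the multisets {7/6, 4} ; {1/6}.

Structural cue: x = (1/9) and the expanded ratio factors over Q; C = 7/12, x = 1/9, roots give parameters.
Term ratio: r(k) = (1/9) * (k+7/6) (k+4) / [(k+1/6) (k+1)] - rational in k. x = (1/9); t_0 = 7/12; negate the roots.


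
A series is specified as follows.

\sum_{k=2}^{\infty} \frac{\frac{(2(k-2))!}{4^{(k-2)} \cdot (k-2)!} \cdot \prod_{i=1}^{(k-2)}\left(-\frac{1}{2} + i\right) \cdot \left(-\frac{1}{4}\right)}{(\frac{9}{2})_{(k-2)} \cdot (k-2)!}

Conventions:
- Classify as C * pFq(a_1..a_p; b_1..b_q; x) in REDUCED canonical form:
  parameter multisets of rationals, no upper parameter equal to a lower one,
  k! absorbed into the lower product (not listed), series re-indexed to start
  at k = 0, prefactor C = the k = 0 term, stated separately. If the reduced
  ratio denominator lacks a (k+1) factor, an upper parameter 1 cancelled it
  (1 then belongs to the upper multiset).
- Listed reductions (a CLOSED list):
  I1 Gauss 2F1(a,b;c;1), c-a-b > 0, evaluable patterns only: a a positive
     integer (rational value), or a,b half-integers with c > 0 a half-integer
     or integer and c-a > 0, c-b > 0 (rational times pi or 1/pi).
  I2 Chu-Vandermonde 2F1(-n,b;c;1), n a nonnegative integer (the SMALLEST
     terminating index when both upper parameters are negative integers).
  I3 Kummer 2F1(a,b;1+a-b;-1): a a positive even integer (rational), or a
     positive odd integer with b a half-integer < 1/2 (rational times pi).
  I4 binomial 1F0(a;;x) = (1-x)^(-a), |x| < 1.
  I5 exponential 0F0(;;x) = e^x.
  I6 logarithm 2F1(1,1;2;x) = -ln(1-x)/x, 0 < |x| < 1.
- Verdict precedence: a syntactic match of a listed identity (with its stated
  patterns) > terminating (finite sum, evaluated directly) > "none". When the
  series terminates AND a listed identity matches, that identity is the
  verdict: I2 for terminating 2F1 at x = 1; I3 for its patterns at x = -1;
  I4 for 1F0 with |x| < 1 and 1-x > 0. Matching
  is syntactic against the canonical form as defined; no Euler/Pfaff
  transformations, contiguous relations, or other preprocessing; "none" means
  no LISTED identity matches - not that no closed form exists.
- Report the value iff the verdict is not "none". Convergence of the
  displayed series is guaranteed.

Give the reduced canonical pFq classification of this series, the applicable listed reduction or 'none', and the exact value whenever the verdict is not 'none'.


With C = -\frac{1}{4}: the canonical form is 2F1(\frac{1}{2}, \frac{1}{2}; \frac{9}{2}; 1). Verdict: this is the half-integer Gauss pattern (I1) (x = 1; upper {\frac{1}{2}, \frac{1}{2}} half-integers, c = \frac{9}{2} in the evaluable pattern). Value: \left(-\frac{175}{2048}\right) \cdot \pi.

The tell: with t_0 = -\frac{1}{4}, the running product (C = -1/4) telescopes to a rising factorial.
Term ratio: r(k) = 1 * (k+\frac{1}{2}) (k+\frac{1}{2}) / [(k+\frac{9}{2}) (k+1)] ; factor over Q: parameters, x = 1, and C = -\frac{1}{4}.
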